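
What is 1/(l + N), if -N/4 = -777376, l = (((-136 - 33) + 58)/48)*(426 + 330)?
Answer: 4/12431023 ≈ 3.2178e-7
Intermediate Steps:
l = -6993/4 (l = ((-169 + 58)*(1/48))*756 = -111*1/48*756 = -37/16*756 = -6993/4 ≈ -1748.3)
N = 3109504 (N = -4*(-777376) = 3109504)
1/(l + N) = 1/(-6993/4 + 3109504) = 1/(12431023/4) = 4/12431023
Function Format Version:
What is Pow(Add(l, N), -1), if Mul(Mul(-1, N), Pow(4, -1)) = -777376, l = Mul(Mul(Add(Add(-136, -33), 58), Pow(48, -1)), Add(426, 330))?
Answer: Rational(4, 12431023) ≈ 3.2178e-7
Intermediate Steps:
l = Rational(-6993, 4) (l = Mul(Mul(Add(-169, 58), Rational(1, 48)), 756) = Mul(Mul(-111, Rational(1, 48)), 756) = Mul(Rational(-37, 16), 756) = Rational(-6993, 4) ≈ -1748.3)
N = 3109504 (N = Mul(-4, -777376) = 3109504)
Pow(Add(l, N), -1) = Pow(Add(Rational(-6993, 4), 3109504), -1) = Pow(Rational(12431023, 4), -1) = Rational(4, 12431023)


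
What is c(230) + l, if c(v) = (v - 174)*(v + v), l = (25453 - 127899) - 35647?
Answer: -112333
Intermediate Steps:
l = -138093 (l = -102446 - 35647 = -138093)
c(v) = 2*v*(-174 + v) (c(v) = (-174 + v)*(2*v) = 2*v*(-174 + v))
c(230) + l = 2*230*(-174 + 230) - 138093 = 2*230*56 - 138093 = 25760 - 138093 = -112333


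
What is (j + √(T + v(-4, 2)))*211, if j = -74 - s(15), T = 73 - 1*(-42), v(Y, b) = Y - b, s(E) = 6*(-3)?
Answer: -11816 + 211*√109 ≈ -9613.1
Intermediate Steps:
s(E) = -18
T = 115 (T = 73 + 42 = 115)
j = -56 (j = -74 - 1*(-18) = -74 + 18 = -56)
(j + √(T + v(-4, 2)))*211 = (-56 + √(115 + (-4 - 1*2)))*211 = (-56 + √(115 + (-4 - 2)))*211 = (-56 + √(115 - 6))*211 = (-56 + √109)*211 = -11816 + 211*√109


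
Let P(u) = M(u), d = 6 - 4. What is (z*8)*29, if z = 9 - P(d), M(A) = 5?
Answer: 928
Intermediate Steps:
d = 2
P(u) = 5
z = 4 (z = 9 - 1*5 = 9 - 5 = 4)
(z*8)*29 = (4*8)*29 = 32*29 = 928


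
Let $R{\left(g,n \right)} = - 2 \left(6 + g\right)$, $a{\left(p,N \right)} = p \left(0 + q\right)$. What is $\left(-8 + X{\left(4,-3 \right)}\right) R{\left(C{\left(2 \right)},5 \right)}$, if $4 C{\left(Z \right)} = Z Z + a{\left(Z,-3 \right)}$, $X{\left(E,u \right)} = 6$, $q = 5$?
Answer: $38$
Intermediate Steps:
$a{\left(p,N \right)} = 5 p$ ($a{\left(p,N \right)} = p \left(0 + 5\right) = p 5 = 5 p$)
$C{\left(Z \right)} = \frac{Z^{2}}{4} + \frac{5 Z}{4}$ ($C{\left(Z \right)} = \frac{Z Z + 5 Z}{4} = \frac{Z^{2} + 5 Z}{4} = \frac{Z^{2}}{4} + \frac{5 Z}{4}$)
$R{\left(g,n \right)} = -12 - 2 g$
$\left(-8 + X{\left(4,-3 \right)}\right) R{\left(C{\left(2 \right)},5 \right)} = \left(-8 + 6\right) \left(-12 - 2 \cdot \frac{1}{4} \cdot 2 \left(5 + 2\right)\right) = - 2 \left(-12 - 2 \cdot \frac{1}{4} \cdot 2 \cdot 7\right) = - 2 \left(-12 - 7\right) = \left(-2\right) \left(-19\right) = 38$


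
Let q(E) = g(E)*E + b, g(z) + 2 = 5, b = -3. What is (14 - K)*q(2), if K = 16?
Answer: -6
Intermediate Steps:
g(z) = 3 (g(z) = -2 + 5 = 3)
q(E) = -3 + 3*E (q(E) = 3*E - 3 = -3 + 3*E)
(14 - K)*q(2) = (14 - 1*16)*(-3 + 3*2) = (14 - 16)*(-3 + 6) = -2*3 = -6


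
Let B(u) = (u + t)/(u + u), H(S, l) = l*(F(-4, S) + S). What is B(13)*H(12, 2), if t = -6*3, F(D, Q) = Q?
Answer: -120/13 ≈ -9.2308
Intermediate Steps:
t = -18
H(S, l) = 2*S*l (H(S, l) = l*(S + S) = l*(2*S) = 2*S*l)
B(u) = (-18 + u)/(2*u) (B(u) = (u - 18)/(u + u) = (-18 + u)/((2*u)) = (-18 + u)*(1/(2*u)) = (-18 + u)/(2*u))
B(13)*H(12, 2) = ((½)*(-18 + 13)/13)*(2*12*2) = ((½)*(1/13)*(-5))*48 = -5/26*48 = -120/13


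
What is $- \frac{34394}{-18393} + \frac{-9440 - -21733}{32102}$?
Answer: $\frac{1330221337}{590452086} \approx 2.2529$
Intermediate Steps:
$- \frac{34394}{-18393} + \frac{-9440 - -21733}{32102} = \left(-34394\right) \left(- \frac{1}{18393}\right) + \left(-9440 + 21733\right) \frac{1}{32102} = \frac{34394}{18393} + 12293 \cdot \frac{1}{32102} = \frac{34394}{18393} + \frac{12293}{32102} = \frac{1330221337}{590452086}$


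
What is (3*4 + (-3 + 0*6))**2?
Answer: 81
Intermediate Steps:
(3*4 + (-3 + 0*6))**2 = (12 + (-3 + 0))**2 = (12 - 3)**2 = 9**2 = 81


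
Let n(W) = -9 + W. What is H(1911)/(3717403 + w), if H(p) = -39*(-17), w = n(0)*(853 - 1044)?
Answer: 663/3719122 ≈ 0.00017827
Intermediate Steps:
w = 1719 (w = (-9 + 0)*(853 - 1044) = -9*(-191) = 1719)
H(p) = 663
H(1911)/(3717403 + w) = 663/(3717403 + 1719) = 663/3719122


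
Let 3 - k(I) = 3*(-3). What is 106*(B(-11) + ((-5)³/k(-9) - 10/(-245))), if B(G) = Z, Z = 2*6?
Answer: 50615/294 ≈ 172.16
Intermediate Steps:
Z = 12
B(G) = 12
k(I) = 12 (k(I) = 3 - 3*(-3) = 3 - 1*(-9) = 3 + 9 = 12)
106*(B(-11) + ((-5)³/k(-9) - 10/(-245))) = 106*(12 + ((-5)³/12 - 10/(-245))) = 106*(12 + (-125*1/12 - 10*(-1/245))) = 106*(12 + (-125/12 + 2/49)) = 106*(12 - 6101/588) = 106*(955/588) = 50615/294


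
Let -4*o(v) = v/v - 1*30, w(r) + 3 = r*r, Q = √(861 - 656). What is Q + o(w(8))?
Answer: 29/4 + √205 ≈ 21.568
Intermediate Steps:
Q = √205 ≈ 14.318
w(r) = -3 + r² (w(r) = -3 + r*r = -3 + r²)
o(v) = 29/4 (o(v) = -(v/v - 1*30)/4 = -(1 - 30)/4 = -¼*(-29) = 29/4)
Q + o(w(8)) = √205 + 29/4 = 29/4 + √205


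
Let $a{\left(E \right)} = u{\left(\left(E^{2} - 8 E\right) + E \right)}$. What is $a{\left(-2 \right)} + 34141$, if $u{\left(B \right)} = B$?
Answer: $34159$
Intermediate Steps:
$a{\left(E \right)} = E^{2} - 7 E$ ($a{\left(E \right)} = \left(E^{2} - 8 E\right) + E = E^{2} - 7 E$)
$a{\left(-2 \right)} + 34141 = - 2 \left(-7 - 2\right) + 34141 = \left(-2\right) \left(-9\right) + 34141 = 18 + 34141 = 34159$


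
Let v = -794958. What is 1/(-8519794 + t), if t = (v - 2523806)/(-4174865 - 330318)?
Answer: -4505183/38383227773538 ≈ -1.1737e-7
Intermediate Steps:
t = 3318764/4505183 (t = (-794958 - 2523806)/(-4174865 - 330318) = -3318764/(-4505183) = -3318764*(-1/4505183) = 3318764/4505183 ≈ 0.73665)
1/(-8519794 + t) = 1/(-8519794 + 3318764/4505183) = 1/(-38383227773538/4505183) = -4505183/38383227773538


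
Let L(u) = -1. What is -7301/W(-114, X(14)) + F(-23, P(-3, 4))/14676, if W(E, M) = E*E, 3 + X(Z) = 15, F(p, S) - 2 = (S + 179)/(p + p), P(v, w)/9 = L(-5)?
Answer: -102706033/182782242 ≈ -0.56190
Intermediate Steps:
P(v, w) = -9 (P(v, w) = 9*(-1) = -9)
F(p, S) = 2 + (179 + S)/(2*p) (F(p, S) = 2 + (S + 179)/(p + p) = 2 + (179 + S)/((2*p)) = 2 + (179 + S)*(1/(2*p)) = 2 + (179 + S)/(2*p))
X(Z) = 12 (X(Z) = -3 + 15 = 12)
W(E, M) = E²
-7301/W(-114, X(14)) + F(-23, P(-3, 4))/14676 = -7301/((-114)²) + ((½)*(179 - 9 + 4*(-23))/(-23))/14676 = -7301/12996 + ((½)*(-1/23)*(179 - 9 - 92))*(1/14676) = -7301*1/12996 + ((½)*(-1/23)*78)*(1/14676) = -7301/12996 - 39/23*1/14676 = -7301/12996 - 13/112516 = -102706033/182782242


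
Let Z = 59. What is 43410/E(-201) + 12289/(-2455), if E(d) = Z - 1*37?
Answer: 53150596/27005 ≈ 1968.2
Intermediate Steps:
E(d) = 22 (E(d) = 59 - 1*37 = 59 - 37 = 22)
43410/E(-201) + 12289/(-2455) = 43410/22 + 12289/(-2455) = 43410*(1/22) + 12289*(-1/2455) = 21705/11 - 12289/2455 = 53150596/27005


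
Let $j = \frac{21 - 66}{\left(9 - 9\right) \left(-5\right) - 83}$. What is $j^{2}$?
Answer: $\frac{2025}{6889} \approx 0.29395$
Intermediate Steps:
$j = \frac{45}{83}$ ($j = - \frac{45}{0 \left(-5\right) - 83} = - \frac{45}{0 - 83} = - \frac{45}{-83} = \left(-45\right) \left(- \frac{1}{83}\right) = \frac{45}{83} \approx 0.54217$)
$j^{2} = \left(\frac{45}{83}\right)^{2} = \frac{2025}{6889}$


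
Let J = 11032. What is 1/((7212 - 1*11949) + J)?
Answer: 1/6295 ≈ 0.00015886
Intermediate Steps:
1/((7212 - 1*11949) + J) = 1/((7212 - 1*11949) + 11032) = 1/((7212 - 11949) + 11032) = 1/(-4737 + 11032) = 1/6295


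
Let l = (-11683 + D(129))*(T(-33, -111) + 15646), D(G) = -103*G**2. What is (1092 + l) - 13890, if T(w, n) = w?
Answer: -26943460576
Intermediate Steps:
l = -26943447778 (l = (-11683 - 103*129**2)*(-33 + 15646) = (-11683 - 103*16641)*15613 = (-11683 - 1714023)*15613 = -1725706*15613 = -26943447778)
(1092 + l) - 13890 = (1092 - 26943447778) - 13890 = -26943446686 - 13890 = -26943460576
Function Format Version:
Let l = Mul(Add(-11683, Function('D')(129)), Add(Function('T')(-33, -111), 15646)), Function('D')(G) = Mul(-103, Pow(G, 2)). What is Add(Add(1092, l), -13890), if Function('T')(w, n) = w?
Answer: -26943460576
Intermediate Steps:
l = -26943447778 (l = Mul(Add(-11683, Mul(-103, Pow(129, 2))), Add(-33, 15646)) = Mul(Add(-11683, Mul(-103, 16641)), 15613) = Mul(Add(-11683, -1714023), 15613) = Mul(-1725706, 15613) = -26943447778)
Add(Add(1092, l), -13890) = Add(Add(1092, -26943447778), -13890) = Add(-26943446686, -13890) = -26943460576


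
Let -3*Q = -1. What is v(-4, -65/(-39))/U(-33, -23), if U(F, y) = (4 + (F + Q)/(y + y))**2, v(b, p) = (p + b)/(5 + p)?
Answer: -33327/2112500 ≈ -0.015776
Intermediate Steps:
Q = 1/3 (Q = -1/3*(-1) = 1/3 ≈ 0.33333)
v(b, p) = (b + p)/(5 + p)
U(F, y) = (4 + (1/3 + F)/(2*y))**2 (U(F, y) = (4 + (F + 1/3)/(y + y))**2 = (4 + (1/3 + F)/((2*y)))**2 = (4 + (1/3 + F)*(1/(2*y)))**2 = (4 + (1/3 + F)/(2*y))**2)
v(-4, -65/(-39))/U(-33, -23) = ((-4 - 65/(-39))/(5 - 65/(-39)))/(((1/36)*(1 + 3*(-33) + 24*(-23))**2/(-23)**2)) = ((-4 - 65*(-1/39))/(5 - 65*(-1/39)))/(((1/36)*(1/529)*(1 - 99 - 552)**2)) = ((-4 + 5/3)/(5 + 5/3))/(((1/36)*(1/529)*(-650)**2)) = (-7/3/(20/3))/(((1/36)*(1/529)*422500)) = ((3/20)*(-7/3))/(105625/4761) = -7/20*4761/105625 = -33327/2112500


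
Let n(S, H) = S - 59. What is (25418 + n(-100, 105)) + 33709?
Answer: 58968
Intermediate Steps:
n(S, H) = -59 + S
(25418 + n(-100, 105)) + 33709 = (25418 + (-59 - 100)) + 33709 = (25418 - 159) + 33709 = 25259 + 33709 = 58968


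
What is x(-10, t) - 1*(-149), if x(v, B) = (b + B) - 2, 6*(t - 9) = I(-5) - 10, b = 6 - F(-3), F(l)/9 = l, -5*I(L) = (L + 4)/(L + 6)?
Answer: 5621/30 ≈ 187.37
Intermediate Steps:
I(L) = -(4 + L)/(5*(6 + L)) (I(L) = -(L + 4)/(5*(L + 6)) = -(4 + L)/(5*(6 + L)))
F(l) = 9*l
b = 33 (b = 6 - 9*(-3) = 6 - 1*(-27) = 6 + 27 = 33)
t = 221/30 (t = 9 + ((-4 - 1*(-5))/(5*(6 - 5)) - 10)/6 = 9 + ((⅕)*(-4 + 5)/1 - 10)/6 = 9 + ((⅕)*1*1 - 10)/6 = 9 + (⅕ - 10)/6 = 9 + (⅙)*(-49/5) = 9 - 49/30 = 221/30 ≈ 7.3667)
x(v, B) = 31 + B (x(v, B) = (33 + B) - 2 = 31 + B)
x(-10, t) - 1*(-149) = (31 + 221/30) - 1*(-149) = 1151/30 + 149 = 5621/30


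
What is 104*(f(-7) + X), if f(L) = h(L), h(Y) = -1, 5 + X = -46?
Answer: -5408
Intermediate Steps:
X = -51 (X = -5 - 46 = -51)
f(L) = -1
104*(f(-7) + X) = 104*(-1 - 51) = 104*(-52) = -5408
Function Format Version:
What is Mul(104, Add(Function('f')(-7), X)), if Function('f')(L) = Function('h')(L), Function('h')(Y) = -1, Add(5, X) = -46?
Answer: -5408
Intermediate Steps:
X = -51 (X = Add(-5, -46) = -51)
Function('f')(L) = -1
Mul(104, Add(Function('f')(-7), X)) = Mul(104, Add(-1, -51)) = Mul(104, -52) = -5408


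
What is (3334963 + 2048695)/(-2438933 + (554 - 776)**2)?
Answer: -5383658/2389649 ≈ -2.2529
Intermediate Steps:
(3334963 + 2048695)/(-2438933 + (554 - 776)**2) = 5383658/(-2438933 + (-222)**2) = 5383658/(-2438933 + 49284) = 5383658/(-2389649) = 5383658*(-1/2389649) = -5383658/2389649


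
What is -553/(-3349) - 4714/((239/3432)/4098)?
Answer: -222036288266329/800411 ≈ -2.7740e+8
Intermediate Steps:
-553/(-3349) - 4714/((239/3432)/4098) = -553*(-1/3349) - 4714/((239*(1/3432))*(1/4098)) = 553/3349 - 4714/((239/3432)*(1/4098)) = 553/3349 - 4714/239/14064336 = 553/3349 - 4714*14064336/239 = 553/3349 - 66299279904/239 = -222036288266329/800411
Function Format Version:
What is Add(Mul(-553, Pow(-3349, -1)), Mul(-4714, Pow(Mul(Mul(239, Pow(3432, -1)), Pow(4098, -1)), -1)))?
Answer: Rational(-222036288266329, 800411) ≈ -2.7740e+8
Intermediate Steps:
Add(Mul(-553, Pow(-3349, -1)), Mul(-4714, Pow(Mul(Mul(239, Pow(3432, -1)), Pow(4098, -1)), -1))) = Add(Mul(-553, Rational(-1, 3349)), Mul(-4714, Pow(Mul(Mul(239, Rational(1, 3432)), Rational(1, 4098)), -1))) = Add(Rational(553, 3349), Mul(-4714, Pow(Mul(Rational(239, 3432), Rational(1, 4098)), -1))) = Add(Rational(553, 3349), Mul(-4714, Pow(Rational(239, 14064336), -1))) = Add(Rational(553, 3349), Mul(-4714, Rational(14064336, 239))) = Add(Rational(553, 3349), Rational(-66299279904, 239)) = Rational(-222036288266329, 800411)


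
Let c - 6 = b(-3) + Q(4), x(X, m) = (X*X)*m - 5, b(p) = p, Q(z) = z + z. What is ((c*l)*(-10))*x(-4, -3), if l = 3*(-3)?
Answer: -52470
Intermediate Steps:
l = -9
Q(z) = 2*z
x(X, m) = -5 + m*X**2 (x(X, m) = X**2*m - 5 = m*X**2 - 5 = -5 + m*X**2)
c = 11 (c = 6 + (-3 + 2*4) = 6 + (-3 + 8) = 6 + 5 = 11)
((c*l)*(-10))*x(-4, -3) = ((11*(-9))*(-10))*(-5 - 3*(-4)**2) = (-99*(-10))*(-5 - 3*16) = 990*(-5 - 48) = 990*(-53) = -52470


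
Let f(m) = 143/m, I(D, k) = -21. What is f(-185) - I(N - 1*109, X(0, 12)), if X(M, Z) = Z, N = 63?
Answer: 3742/185 ≈ 20.227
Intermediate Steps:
f(-185) - I(N - 1*109, X(0, 12)) = 143/(-185) - 1*(-21) = 143*(-1/185) + 21 = -143/185 + 21 = 3742/185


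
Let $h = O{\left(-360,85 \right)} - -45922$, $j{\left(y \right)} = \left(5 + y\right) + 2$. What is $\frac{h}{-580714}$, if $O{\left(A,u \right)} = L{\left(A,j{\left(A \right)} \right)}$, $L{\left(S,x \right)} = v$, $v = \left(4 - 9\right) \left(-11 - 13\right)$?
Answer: $- \frac{23021}{290357} \approx -0.079285$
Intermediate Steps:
$j{\left(y \right)} = 7 + y$
$v = 120$ ($v = \left(-5\right) \left(-24\right) = 120$)
$L{\left(S,x \right)} = 120$
$O{\left(A,u \right)} = 120$
$h = 46042$ ($h = 120 - -45922 = 120 + 45922 = 46042$)
$\frac{h}{-580714} = \frac{46042}{-580714} = 46042 \left(- \frac{1}{580714}\right) = - \frac{23021}{290357}$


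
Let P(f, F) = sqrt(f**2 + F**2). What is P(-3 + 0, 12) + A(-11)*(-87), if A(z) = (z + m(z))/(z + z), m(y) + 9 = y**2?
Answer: 8787/22 + 3*sqrt(17) ≈ 411.78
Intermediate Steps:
m(y) = -9 + y**2
A(z) = (-9 + z + z**2)/(2*z) (A(z) = (z + (-9 + z**2))/(z + z) = (-9 + z + z**2)/((2*z)) = (-9 + z + z**2)*(1/(2*z)) = (-9 + z + z**2)/(2*z))
P(f, F) = sqrt(F**2 + f**2)
P(-3 + 0, 12) + A(-11)*(-87) = sqrt(12**2 + (-3 + 0)**2) + ((1/2)*(-9 - 11 + (-11)**2)/(-11))*(-87) = sqrt(144 + (-3)**2) + ((1/2)*(-1/11)*(-9 - 11 + 121))*(-87) = sqrt(144 + 9) + ((1/2)*(-1/11)*101)*(-87) = sqrt(153) - 101/22*(-87) = 3*sqrt(17) + 8787/22 = 8787/22 + 3*sqrt(17)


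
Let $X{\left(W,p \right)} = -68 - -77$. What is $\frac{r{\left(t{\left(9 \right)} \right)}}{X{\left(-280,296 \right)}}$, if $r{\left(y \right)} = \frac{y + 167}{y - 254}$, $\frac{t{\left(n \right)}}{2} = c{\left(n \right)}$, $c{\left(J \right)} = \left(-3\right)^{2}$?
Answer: $- \frac{185}{2124} \approx -0.0871$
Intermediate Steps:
$X{\left(W,p \right)} = 9$ ($X{\left(W,p \right)} = -68 + 77 = 9$)
$c{\left(J \right)} = 9$
$t{\left(n \right)} = 18$ ($t{\left(n \right)} = 2 \cdot 9 = 18$)
$r{\left(y \right)} = \frac{167 + y}{-254 + y}$
$\frac{r{\left(t{\left(9 \right)} \right)}}{X{\left(-280,296 \right)}} = \frac{\frac{1}{-254 + 18} \left(167 + 18\right)}{9} = \frac{1}{-236} \cdot 185 \cdot \frac{1}{9} = \left(- \frac{1}{236}\right) 185 \cdot \frac{1}{9} = \left(- \frac{185}{236}\right) \frac{1}{9} = - \frac{185}{2124}$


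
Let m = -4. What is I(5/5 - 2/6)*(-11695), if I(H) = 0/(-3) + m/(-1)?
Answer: -46780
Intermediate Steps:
I(H) = 4 (I(H) = 0/(-3) - 4/(-1) = 0*(-⅓) - 4*(-1) = 0 + 4 = 4)
I(5/5 - 2/6)*(-11695) = 4*(-11695) = -46780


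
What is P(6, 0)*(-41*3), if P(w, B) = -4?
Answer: 492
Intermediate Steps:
P(6, 0)*(-41*3) = -(-164)*3 = -4*(-123) = 492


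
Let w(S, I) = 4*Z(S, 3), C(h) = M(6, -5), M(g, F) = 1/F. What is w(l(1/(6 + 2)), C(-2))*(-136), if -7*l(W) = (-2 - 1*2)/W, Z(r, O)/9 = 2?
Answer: -9792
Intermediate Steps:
Z(r, O) = 18 (Z(r, O) = 9*2 = 18)
l(W) = 4/(7*W) (l(W) = -(-2 - 1*2)/(7*W) = -(-2 - 2)/(7*W) = -(-4)/(7*W) = 4/(7*W))
C(h) = -1/5 (C(h) = 1/(-5) = -1/5)
w(S, I) = 72 (w(S, I) = 4*18 = 72)
w(l(1/(6 + 2)), C(-2))*(-136) = 72*(-136) = -9792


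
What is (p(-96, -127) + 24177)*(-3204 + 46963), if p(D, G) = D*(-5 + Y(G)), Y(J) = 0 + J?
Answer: 1612475391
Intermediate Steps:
Y(J) = J
p(D, G) = D*(-5 + G)
(p(-96, -127) + 24177)*(-3204 + 46963) = (-96*(-5 - 127) + 24177)*(-3204 + 46963) = (-96*(-132) + 24177)*43759 = (12672 + 24177)*43759 = 36849*43759 = 1612475391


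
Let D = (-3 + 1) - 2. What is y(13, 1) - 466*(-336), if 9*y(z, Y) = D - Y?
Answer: 1409179/9 ≈ 1.5658e+5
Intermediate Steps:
D = -4 (D = -2 - 2 = -4)
y(z, Y) = -4/9 - Y/9 (y(z, Y) = (-4 - Y)/9 = -4/9 - Y/9)
y(13, 1) - 466*(-336) = (-4/9 - ⅑*1) - 466*(-336) = (-4/9 - ⅑) + 156576 = -5/9 + 156576 = 1409179/9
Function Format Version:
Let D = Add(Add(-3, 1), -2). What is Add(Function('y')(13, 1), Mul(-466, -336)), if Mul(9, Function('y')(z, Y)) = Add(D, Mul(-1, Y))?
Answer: Rational(1409179, 9) ≈ 1.5658e+5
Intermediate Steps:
D = -4 (D = Add(-2, -2) = -4)
Function('y')(z, Y) = Add(Rational(-4, 9), Mul(Rational(-1, 9), Y)) (Function('y')(z, Y) = Mul(Rational(1, 9), Add(-4, Mul(-1, Y))) = Add(Rational(-4, 9), Mul(Rational(-1, 9), Y)))
Add(Function('y')(13, 1), Mul(-466, -336)) = Add(Add(Rational(-4, 9), Mul(Rational(-1, 9), 1)), Mul(-466, -336)) = Add(Add(Rational(-4, 9), Rational(-1, 9)), 156576) = Add(Rational(-5, 9), 156576) = Rational(1409179, 9)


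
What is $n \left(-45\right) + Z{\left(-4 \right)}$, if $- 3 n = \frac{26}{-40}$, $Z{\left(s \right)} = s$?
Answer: $- \frac{55}{4} \approx -13.75$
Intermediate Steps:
$n = \frac{13}{60}$ ($n = - \frac{26 \frac{1}{-40}}{3} = - \frac{26 \left(- \frac{1}{40}\right)}{3} = \left(- \frac{1}{3}\right) \left(- \frac{13}{20}\right) = \frac{13}{60} \approx 0.21667$)
$n \left(-45\right) + Z{\left(-4 \right)} = \frac{13}{60} \left(-45\right) - 4 = - \frac{39}{4} - 4 = - \frac{55}{4}$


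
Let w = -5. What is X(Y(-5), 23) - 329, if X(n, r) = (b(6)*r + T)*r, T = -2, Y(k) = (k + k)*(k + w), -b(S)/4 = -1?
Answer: 1741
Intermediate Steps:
b(S) = 4 (b(S) = -4*(-1) = 4)
Y(k) = 2*k*(-5 + k) (Y(k) = (k + k)*(k - 5) = (2*k)*(-5 + k) = 2*k*(-5 + k))
X(n, r) = r*(-2 + 4*r) (X(n, r) = (4*r - 2)*r = (-2 + 4*r)*r = r*(-2 + 4*r))
X(Y(-5), 23) - 329 = 2*23*(-1 + 2*23) - 329 = 2*23*(-1 + 46) - 329 = 2*23*45 - 329 = 2070 - 329 = 1741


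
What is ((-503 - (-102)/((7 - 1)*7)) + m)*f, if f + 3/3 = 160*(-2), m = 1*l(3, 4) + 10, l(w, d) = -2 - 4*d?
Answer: 1142760/7 ≈ 1.6325e+5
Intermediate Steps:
m = -8 (m = 1*(-2 - 4*4) + 10 = 1*(-2 - 16) + 10 = 1*(-18) + 10 = -18 + 10 = -8)
f = -321 (f = -1 + 160*(-2) = -1 - 320 = -321)
((-503 - (-102)/((7 - 1)*7)) + m)*f = ((-503 - (-102)/((7 - 1)*7)) - 8)*(-321) = ((-503 - (-102)/(6*7)) - 8)*(-321) = ((-503 - (-102)/42) - 8)*(-321) = ((-503 - 1*(-17/7)) - 8)*(-321) = ((-503 + 17/7) - 8)*(-321) = (-3504/7 - 8)*(-321) = -3560/7*(-321) = 1142760/7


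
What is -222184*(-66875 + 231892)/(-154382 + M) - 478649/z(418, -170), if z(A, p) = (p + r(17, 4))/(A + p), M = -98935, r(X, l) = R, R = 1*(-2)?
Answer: 9094053477950/10892631 ≈ 8.3488e+5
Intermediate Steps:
R = -2
r(X, l) = -2
z(A, p) = (-2 + p)/(A + p) (z(A, p) = (p - 2)/(A + p) = (-2 + p)/(A + p))
-222184*(-66875 + 231892)/(-154382 + M) - 478649/z(418, -170) = -222184*(-66875 + 231892)/(-154382 - 98935) - 478649*(418 - 170)/(-2 - 170) = -222184/((-253317/165017)) - 478649/(-172/248) = -222184/((-253317*1/165017)) - 478649/((1/248)*(-172)) = -222184/(-253317/165017) - 478649/(-43/62) = -222184*(-165017/253317) - 478649*(-62/43) = 36664137128/253317 + 29676238/43 = 9094053477950/10892631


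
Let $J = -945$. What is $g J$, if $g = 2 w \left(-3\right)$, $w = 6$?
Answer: $34020$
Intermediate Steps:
$g = -36$ ($g = 2 \cdot 6 \left(-3\right) = 12 \left(-3\right) = -36$)
$g J = \left(-36\right) \left(-945\right) = 34020$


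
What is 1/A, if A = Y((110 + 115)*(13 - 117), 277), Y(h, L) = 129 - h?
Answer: 1/23529 ≈ 4.2501e-5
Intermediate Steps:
A = 23529 (A = 129 - (110 + 115)*(13 - 117) = 129 - 225*(-104) = 129 - 1*(-23400) = 129 + 23400 = 23529)
1/A = 1/23529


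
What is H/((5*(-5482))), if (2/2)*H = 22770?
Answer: -2277/2741 ≈ -0.83072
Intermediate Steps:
H = 22770
H/((5*(-5482))) = 22770/((5*(-5482))) = 22770/(-27410) = 22770*(-1/27410) = -2277/2741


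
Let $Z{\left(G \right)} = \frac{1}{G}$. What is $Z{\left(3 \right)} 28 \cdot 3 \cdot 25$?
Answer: $700$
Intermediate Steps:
$Z{\left(3 \right)} 28 \cdot 3 \cdot 25 = \frac{28 \cdot 3 \cdot 25}{3} = \frac{84 \cdot 25}{3} = \frac{1}{3} \cdot 2100 = 700$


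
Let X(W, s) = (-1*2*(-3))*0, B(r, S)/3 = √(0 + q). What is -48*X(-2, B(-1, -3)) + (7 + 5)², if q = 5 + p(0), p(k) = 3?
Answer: 144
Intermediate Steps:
q = 8 (q = 5 + 3 = 8)
B(r, S) = 6*√2 (B(r, S) = 3*√(0 + 8) = 3*√8 = 3*(2*√2) = 6*√2)
X(W, s) = 0 (X(W, s) = -2*(-3)*0 = 6*0 = 0)
-48*X(-2, B(-1, -3)) + (7 + 5)² = -48*0 + (7 + 5)² = 0 + 12² = 0 + 144 = 144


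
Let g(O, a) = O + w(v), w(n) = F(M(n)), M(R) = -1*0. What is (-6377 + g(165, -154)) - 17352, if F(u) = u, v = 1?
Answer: -23564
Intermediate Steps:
M(R) = 0
w(n) = 0
g(O, a) = O (g(O, a) = O + 0 = O)
(-6377 + g(165, -154)) - 17352 = (-6377 + 165) - 17352 = -6212 - 17352 = -23564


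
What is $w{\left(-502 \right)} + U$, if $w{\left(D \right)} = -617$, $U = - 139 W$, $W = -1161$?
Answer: $160762$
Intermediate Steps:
$U = 161379$ ($U = \left(-139\right) \left(-1161\right) = 161379$)
$w{\left(-502 \right)} + U = -617 + 161379 = 160762$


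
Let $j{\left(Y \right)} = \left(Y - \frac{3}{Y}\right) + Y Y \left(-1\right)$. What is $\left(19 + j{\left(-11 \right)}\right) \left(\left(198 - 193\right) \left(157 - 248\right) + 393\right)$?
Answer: $\frac{76880}{11} \approx 6989.1$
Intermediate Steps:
$j{\left(Y \right)} = Y - Y^{2} - \frac{3}{Y}$ ($j{\left(Y \right)} = \left(Y - \frac{3}{Y}\right) + Y^{2} \left(-1\right) = \left(Y - \frac{3}{Y}\right) - Y^{2} = Y - Y^{2} - \frac{3}{Y}$)
$\left(19 + j{\left(-11 \right)}\right) \left(\left(198 - 193\right) \left(157 - 248\right) + 393\right) = \left(19 - \left(132 - \frac{3}{11}\right)\right) \left(\left(198 - 193\right) \left(157 - 248\right) + 393\right) = \left(19 - \frac{1449}{11}\right) \left(5 \left(-91\right) + 393\right) = \left(19 - \frac{1449}{11}\right) \left(-455 + 393\right) = \left(19 - \frac{1449}{11}\right) \left(-62\right) = \left(- \frac{1240}{11}\right) \left(-62\right) = \frac{76880}{11}$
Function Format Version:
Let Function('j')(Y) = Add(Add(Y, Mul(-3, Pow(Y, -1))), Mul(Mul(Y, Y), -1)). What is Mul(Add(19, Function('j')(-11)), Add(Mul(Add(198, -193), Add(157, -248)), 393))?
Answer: Rational(76880, 11) ≈ 6989.1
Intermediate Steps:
Function('j')(Y) = Add(Y, Mul(-1, Pow(Y, 2)), Mul(-3, Pow(Y, -1))) (Function('j')(Y) = Add(Add(Y, Mul(-3, Pow(Y, -1))), Mul(Pow(Y, 2), -1)) = Add(Add(Y, Mul(-3, Pow(Y, -1))), Mul(-1, Pow(Y, 2))) = Add(Y, Mul(-1, Pow(Y, 2)), Mul(-3, Pow(Y, -1))))
Mul(Add(19, Function('j')(-11)), Add(Mul(Add(198, -193), Add(157, -248)), 393)) = Mul(Add(19, Add(-11, Mul(-1, Pow(-11, 2)), Mul(-3, Pow(-11, -1)))), Add(Mul(Add(198, -193), Add(157, -248)), 393)) = Mul(Add(19, Add(-11, Mul(-1, 121), Mul(-3, Rational(-1, 11)))), Add(Mul(5, -91), 393)) = Mul(Add(19, Add(-11, -121, Rational(3, 11))), Add(-455, 393)) = Mul(Add(19, Rational(-1449, 11)), -62) = Mul(Rational(-1240, 11), -62) = Rational(76880, 11)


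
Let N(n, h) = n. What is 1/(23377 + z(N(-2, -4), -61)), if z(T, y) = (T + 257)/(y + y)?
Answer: 122/2851739 ≈ 4.2781e-5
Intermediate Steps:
z(T, y) = (257 + T)/(2*y) (z(T, y) = (257 + T)/((2*y)) = (257 + T)*(1/(2*y)) = (257 + T)/(2*y))
1/(23377 + z(N(-2, -4), -61)) = 1/(23377 + (½)*(257 - 2)/(-61)) = 1/(23377 + (½)*(-1/61)*255) = 1/(23377 - 255/122) = 1/(2851739/122) = 122/2851739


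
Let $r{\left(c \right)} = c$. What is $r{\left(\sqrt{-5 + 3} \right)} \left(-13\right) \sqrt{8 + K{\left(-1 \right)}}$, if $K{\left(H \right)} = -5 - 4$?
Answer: $13 \sqrt{2} \approx 18.385$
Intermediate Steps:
$K{\left(H \right)} = -9$ ($K{\left(H \right)} = -5 - 4 = -9$)
$r{\left(\sqrt{-5 + 3} \right)} \left(-13\right) \sqrt{8 + K{\left(-1 \right)}} = \sqrt{-5 + 3} \left(-13\right) \sqrt{8 - 9} = \sqrt{-2} \left(-13\right) \sqrt{-1} = i \sqrt{2} \left(-13\right) i = - 13 i \sqrt{2} i = 13 \sqrt{2}$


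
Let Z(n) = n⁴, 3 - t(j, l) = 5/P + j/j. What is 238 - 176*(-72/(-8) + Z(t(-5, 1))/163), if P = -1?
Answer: -641974/163 ≈ -3938.5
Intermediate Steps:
t(j, l) = 7 (t(j, l) = 3 - (5/(-1) + j/j) = 3 - (5*(-1) + 1) = 3 - (-5 + 1) = 3 - 1*(-4) = 3 + 4 = 7)
238 - 176*(-72/(-8) + Z(t(-5, 1))/163) = 238 - 176*(-72/(-8) + 7⁴/163) = 238 - 176*(-72*(-⅛) + 2401*(1/163)) = 238 - 176*(9 + 2401/163) = 238 - 176*3868/163 = 238 - 680768/163 = -641974/163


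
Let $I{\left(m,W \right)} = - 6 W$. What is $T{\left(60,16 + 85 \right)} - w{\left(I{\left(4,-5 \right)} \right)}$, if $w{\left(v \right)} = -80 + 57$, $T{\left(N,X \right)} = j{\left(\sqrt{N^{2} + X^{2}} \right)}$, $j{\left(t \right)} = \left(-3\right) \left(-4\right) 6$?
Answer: $95$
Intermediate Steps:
$j{\left(t \right)} = 72$ ($j{\left(t \right)} = 12 \cdot 6 = 72$)
$T{\left(N,X \right)} = 72$
$w{\left(v \right)} = -23$
$T{\left(60,16 + 85 \right)} - w{\left(I{\left(4,-5 \right)} \right)} = 72 - -23 = 72 + 23 = 95$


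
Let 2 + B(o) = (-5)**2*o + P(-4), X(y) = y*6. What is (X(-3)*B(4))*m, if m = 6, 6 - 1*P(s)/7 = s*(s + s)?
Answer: 9072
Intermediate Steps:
P(s) = 42 - 14*s**2 (P(s) = 42 - 7*s*(s + s) = 42 - 7*s*2*s = 42 - 14*s**2)
X(y) = 6*y
B(o) = -184 + 25*o (B(o) = -2 + ((-5)**2*o + (42 - 14*(-4)**2)) = -2 + (25*o + (42 - 14*16)) = -2 + (25*o + (42 - 224)) = -2 + (25*o - 182) = -2 + (-182 + 25*o) = -184 + 25*o)
(X(-3)*B(4))*m = ((6*(-3))*(-184 + 25*4))*6 = -18*(-184 + 100)*6 = -18*(-84)*6 = 1512*6 = 9072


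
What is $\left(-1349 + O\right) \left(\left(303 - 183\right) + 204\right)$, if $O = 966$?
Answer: $-124092$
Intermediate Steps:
$\left(-1349 + O\right) \left(\left(303 - 183\right) + 204\right) = \left(-1349 + 966\right) \left(\left(303 - 183\right) + 204\right) = - 383 \left(120 + 204\right) = \left(-383\right) 324 = -124092$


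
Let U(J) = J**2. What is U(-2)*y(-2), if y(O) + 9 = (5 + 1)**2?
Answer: 108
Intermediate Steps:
y(O) = 27 (y(O) = -9 + (5 + 1)**2 = -9 + 6**2 = -9 + 36 = 27)
U(-2)*y(-2) = (-2)**2*27 = 4*27 = 108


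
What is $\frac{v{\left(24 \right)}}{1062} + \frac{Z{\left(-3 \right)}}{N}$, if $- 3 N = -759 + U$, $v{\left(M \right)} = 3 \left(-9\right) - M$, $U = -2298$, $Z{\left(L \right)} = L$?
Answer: $- \frac{18385}{360726} \approx -0.050967$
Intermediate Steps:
$v{\left(M \right)} = -27 - M$
$N = 1019$ ($N = - \frac{-759 - 2298}{3} = \left(- \frac{1}{3}\right) \left(-3057\right) = 1019$)
$\frac{v{\left(24 \right)}}{1062} + \frac{Z{\left(-3 \right)}}{N} = \frac{-27 - 24}{1062} - \frac{3}{1019} = \left(-27 - 24\right) \frac{1}{1062} - \frac{3}{1019} = \left(-51\right) \frac{1}{1062} - \frac{3}{1019} = - \frac{17}{354} - \frac{3}{1019} = - \frac{18385}{360726}$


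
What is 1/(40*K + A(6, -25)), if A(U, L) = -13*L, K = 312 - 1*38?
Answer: 1/11285 ≈ 8.8613e-5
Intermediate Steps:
K = 274 (K = 312 - 38 = 274)
1/(40*K + A(6, -25)) = 1/(40*274 - 13*(-25)) = 1/(10960 + 325) = 1/11285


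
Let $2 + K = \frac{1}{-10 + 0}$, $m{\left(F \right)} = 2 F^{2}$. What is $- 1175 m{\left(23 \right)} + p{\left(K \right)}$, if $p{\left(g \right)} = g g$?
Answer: $- \frac{124314559}{100} \approx -1.2431 \cdot 10^{6}$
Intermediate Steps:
$K = - \frac{21}{10}$ ($K = -2 + \frac{1}{-10 + 0} = -2 + \frac{1}{-10} = -2 - \frac{1}{10} = - \frac{21}{10} \approx -2.1$)
$p{\left(g \right)} = g^{2}$
$- 1175 m{\left(23 \right)} + p{\left(K \right)} = - 1175 \cdot 2 \cdot 23^{2} + \left(- \frac{21}{10}\right)^{2} = - 1175 \cdot 2 \cdot 529 + \frac{441}{100} = \left(-1175\right) 1058 + \frac{441}{100} = -1243150 + \frac{441}{100} = - \frac{124314559}{100}$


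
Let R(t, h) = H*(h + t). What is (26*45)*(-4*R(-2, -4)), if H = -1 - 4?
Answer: -140400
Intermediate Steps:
H = -5
R(t, h) = -5*h - 5*t (R(t, h) = -5*(h + t) = -5*h - 5*t)
(26*45)*(-4*R(-2, -4)) = (26*45)*(-4*(-5*(-4) - 5*(-2))) = 1170*(-4*(20 + 10)) = 1170*(-4*30) = 1170*(-120) = -140400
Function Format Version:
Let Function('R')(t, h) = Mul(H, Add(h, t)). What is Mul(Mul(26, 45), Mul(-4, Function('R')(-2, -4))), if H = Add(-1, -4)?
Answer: -140400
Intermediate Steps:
H = -5
Function('R')(t, h) = Add(Mul(-5, h), Mul(-5, t)) (Function('R')(t, h) = Mul(-5, Add(h, t)) = Add(Mul(-5, h), Mul(-5, t)))
Mul(Mul(26, 45), Mul(-4, Function('R')(-2, -4))) = Mul(Mul(26, 45), Mul(-4, Add(Mul(-5, -4), Mul(-5, -2)))) = Mul(1170, Mul(-4, Add(20, 10))) = Mul(1170, Mul(-4, 30)) = Mul(1170, -120) = -140400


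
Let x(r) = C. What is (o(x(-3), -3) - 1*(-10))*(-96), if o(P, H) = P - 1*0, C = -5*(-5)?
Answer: -3360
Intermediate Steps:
C = 25
x(r) = 25
o(P, H) = P (o(P, H) = P + 0 = P)
(o(x(-3), -3) - 1*(-10))*(-96) = (25 - 1*(-10))*(-96) = (25 + 10)*(-96) = 35*(-96) = -3360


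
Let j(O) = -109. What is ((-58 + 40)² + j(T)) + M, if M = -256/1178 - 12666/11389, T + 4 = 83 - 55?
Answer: 1433327949/6708121 ≈ 213.67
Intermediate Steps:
T = 24 (T = -4 + (83 - 55) = -4 + 28 = 24)
M = -8918066/6708121 (M = -256*1/1178 - 12666*1/11389 = -128/589 - 12666/11389 = -8918066/6708121 ≈ -1.3294)
((-58 + 40)² + j(T)) + M = ((-58 + 40)² - 109) - 8918066/6708121 = ((-18)² - 109) - 8918066/6708121 = (324 - 109) - 8918066/6708121 = 215 - 8918066/6708121 = 1433327949/6708121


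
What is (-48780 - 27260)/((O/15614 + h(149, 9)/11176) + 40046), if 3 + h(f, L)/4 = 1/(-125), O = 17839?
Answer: -207330264790000/109192325558443 ≈ -1.8988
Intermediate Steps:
h(f, L) = -1504/125 (h(f, L) = -12 + 4/(-125) = -12 + 4*(-1/125) = -12 - 4/125 = -1504/125)
(-48780 - 27260)/((O/15614 + h(149, 9)/11176) + 40046) = (-48780 - 27260)/((17839/15614 - 1504/125/11176) + 40046) = -76040/((17839*(1/15614) - 1504/125*1/11176) + 40046) = -76040/((17839/15614 - 188/174625) + 40046) = -76040/(3112199943/2726594750 + 40046) = -76040/109192325558443/2726594750 = -76040*2726594750/109192325558443 = -207330264790000/109192325558443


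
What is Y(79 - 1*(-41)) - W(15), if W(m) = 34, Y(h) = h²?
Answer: 14366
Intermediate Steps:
Y(79 - 1*(-41)) - W(15) = (79 - 1*(-41))² - 1*34 = (79 + 41)² - 34 = 120² - 34 = 14400 - 34 = 14366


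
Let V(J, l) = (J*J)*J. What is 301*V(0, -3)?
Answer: 0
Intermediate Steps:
V(J, l) = J³ (V(J, l) = J²*J = J³)
301*V(0, -3) = 301*0³ = 301*0 = 0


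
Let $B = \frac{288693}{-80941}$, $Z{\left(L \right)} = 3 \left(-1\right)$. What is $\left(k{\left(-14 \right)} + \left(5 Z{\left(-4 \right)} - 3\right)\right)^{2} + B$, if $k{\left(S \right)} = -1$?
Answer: $\frac{28931008}{80941} \approx 357.43$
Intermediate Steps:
$Z{\left(L \right)} = -3$
$B = - \frac{288693}{80941}$ ($B = 288693 \left(- \frac{1}{80941}\right) = - \frac{288693}{80941} \approx -3.5667$)
$\left(k{\left(-14 \right)} + \left(5 Z{\left(-4 \right)} - 3\right)\right)^{2} + B = \left(-1 + \left(5 \left(-3\right) - 3\right)\right)^{2} - \frac{288693}{80941} = \left(-1 - 18\right)^{2} - \frac{288693}{80941} = \left(-19\right)^{2} - \frac{288693}{80941} = 361 - \frac{288693}{80941} = \frac{28931008}{80941}$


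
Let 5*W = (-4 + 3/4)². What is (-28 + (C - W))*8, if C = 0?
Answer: -2409/10 ≈ -240.90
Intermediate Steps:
W = 169/80 (W = (-4 + 3/4)²/5 = (-4 + 3*(¼))²/5 = (-4 + ¾)²/5 = (-13/4)²/5 = (⅕)*(169/16) = 169/80 ≈ 2.1125)
(-28 + (C - W))*8 = (-28 + (0 - 1*169/80))*8 = (-28 + (0 - 169/80))*8 = (-28 - 169/80)*8 = -2409/80*8 = -2409/10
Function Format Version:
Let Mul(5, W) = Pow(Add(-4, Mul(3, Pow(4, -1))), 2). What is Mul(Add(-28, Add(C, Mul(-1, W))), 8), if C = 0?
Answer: Rational(-2409, 10) ≈ -240.90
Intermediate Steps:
W = Rational(169, 80) (W = Mul(Rational(1, 5), Pow(Add(-4, Mul(3, Pow(4, -1))), 2)) = Mul(Rational(1, 5), Pow(Add(-4, Mul(3, Rational(1, 4))), 2)) = Mul(Rational(1, 5), Pow(Add(-4, Rational(3, 4)), 2)) = Mul(Rational(1, 5), Pow(Rational(-13, 4), 2)) = Mul(Rational(1, 5), Rational(169, 16)) = Rational(169, 80) ≈ 2.1125)
Mul(Add(-28, Add(C, Mul(-1, W))), 8) = Mul(Add(-28, Add(0, Mul(-1, Rational(169, 80)))), 8) = Mul(Add(-28, Add(0, Rational(-169, 80))), 8) = Mul(Add(-28, Rational(-169, 80)), 8) = Mul(Rational(-2409, 80), 8) = Rational(-2409, 10)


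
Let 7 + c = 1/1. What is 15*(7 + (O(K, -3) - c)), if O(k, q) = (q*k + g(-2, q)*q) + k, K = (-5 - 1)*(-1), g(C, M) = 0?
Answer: 15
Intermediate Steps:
K = 6 (K = -6*(-1) = 6)
c = -6 (c = -7 + 1/1 = -7 + 1 = -6)
O(k, q) = k + k*q (O(k, q) = (q*k + 0*q) + k = (k*q + 0) + k = k*q + k = k + k*q)
15*(7 + (O(K, -3) - c)) = 15*(7 + (6*(1 - 3) - 1*(-6))) = 15*(7 + (6*(-2) + 6)) = 15*(7 + (-12 + 6)) = 15*(7 - 6) = 15*1 = 15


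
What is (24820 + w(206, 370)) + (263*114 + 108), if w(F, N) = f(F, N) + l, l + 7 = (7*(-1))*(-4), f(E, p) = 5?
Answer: 54936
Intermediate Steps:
l = 21 (l = -7 + (7*(-1))*(-4) = -7 - 7*(-4) = -7 + 28 = 21)
w(F, N) = 26 (w(F, N) = 5 + 21 = 26)
(24820 + w(206, 370)) + (263*114 + 108) = (24820 + 26) + (263*114 + 108) = 24846 + (29982 + 108) = 24846 + 30090 = 54936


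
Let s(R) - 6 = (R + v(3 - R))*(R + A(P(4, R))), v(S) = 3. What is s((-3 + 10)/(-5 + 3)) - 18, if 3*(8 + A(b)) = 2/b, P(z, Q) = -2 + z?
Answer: -77/12 ≈ -6.4167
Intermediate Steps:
A(b) = -8 + 2/(3*b) (A(b) = -8 + (2/b)/3 = -8 + 2/(3*b))
s(R) = 6 + (3 + R)*(-23/3 + R) (s(R) = 6 + (R + 3)*(R + (-8 + 2/(3*(-2 + 4)))) = 6 + (3 + R)*(R + (-8 + (⅔)/2)) = 6 + (3 + R)*(R + (-8 + (⅔)*(½))) = 6 + (3 + R)*(R + (-8 + ⅓)) = 6 + (3 + R)*(R - 23/3) = 6 + (3 + R)*(-23/3 + R))
s((-3 + 10)/(-5 + 3)) - 18 = (-17 + ((-3 + 10)/(-5 + 3))² - 14*(-3 + 10)/(3*(-5 + 3))) - 18 = (-17 + (7/(-2))² - 98/(3*(-2))) - 18 = (-17 + (7*(-½))² - 98*(-1)/(3*2)) - 18 = (-17 + (-7/2)² - 14/3*(-7/2)) - 18 = (-17 + 49/4 + 49/3) - 18 = 139/12 - 18 = -77/12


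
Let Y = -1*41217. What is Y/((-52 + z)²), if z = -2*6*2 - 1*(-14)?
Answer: -41217/3844 ≈ -10.722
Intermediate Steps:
z = -10 (z = -12*2 + 14 = -24 + 14 = -10)
Y = -41217
Y/((-52 + z)²) = -41217/(-52 - 10)² = -41217/((-62)²) = -41217/3844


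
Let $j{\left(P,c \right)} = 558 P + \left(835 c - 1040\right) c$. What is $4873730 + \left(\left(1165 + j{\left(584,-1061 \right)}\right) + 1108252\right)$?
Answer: $947389494$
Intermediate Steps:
$j{\left(P,c \right)} = 558 P + c \left(-1040 + 835 c\right)$ ($j{\left(P,c \right)} = 558 P + \left(-1040 + 835 c\right) c = 558 P + c \left(-1040 + 835 c\right)$)
$4873730 + \left(\left(1165 + j{\left(584,-1061 \right)}\right) + 1108252\right) = 4873730 + \left(\left(1165 + \left(\left(-1040\right) \left(-1061\right) + 558 \cdot 584 + 835 \left(-1061\right)^{2}\right)\right) + 1108252\right) = 4873730 + \left(\left(1165 + \left(1103440 + 325872 + 835 \cdot 1125721\right)\right) + 1108252\right) = 4873730 + \left(\left(1165 + \left(1103440 + 325872 + 939977035\right)\right) + 1108252\right) = 4873730 + \left(\left(1165 + 941406347\right) + 1108252\right) = 4873730 + \left(941407512 + 1108252\right) = 4873730 + 942515764 = 947389494$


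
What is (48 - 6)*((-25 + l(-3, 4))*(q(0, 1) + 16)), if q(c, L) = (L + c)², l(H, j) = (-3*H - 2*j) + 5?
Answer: -13566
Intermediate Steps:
l(H, j) = 5 - 3*H - 2*j
(48 - 6)*((-25 + l(-3, 4))*(q(0, 1) + 16)) = (48 - 6)*((-25 + (5 - 3*(-3) - 2*4))*((1 + 0)² + 16)) = 42*((-25 + (5 + 9 - 8))*(1² + 16)) = 42*((-25 + 6)*(1 + 16)) = 42*(-19*17) = 42*(-323) = -13566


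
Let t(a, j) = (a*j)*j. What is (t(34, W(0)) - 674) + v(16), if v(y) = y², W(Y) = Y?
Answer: -418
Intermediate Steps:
t(a, j) = a*j²
(t(34, W(0)) - 674) + v(16) = (34*0² - 674) + 16² = (34*0 - 674) + 256 = (0 - 674) + 256 = -674 + 256 = -418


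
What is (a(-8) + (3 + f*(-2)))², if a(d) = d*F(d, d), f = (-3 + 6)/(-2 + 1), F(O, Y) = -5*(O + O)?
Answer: 398161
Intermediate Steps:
F(O, Y) = -10*O
f = -3 (f = 3/(-1) = 3*(-1) = -3)
a(d) = -10*d² (a(d) = d*(-10*d) = -10*d²)
(a(-8) + (3 + f*(-2)))² = (-10*(-8)² + (3 - 3*(-2)))² = (-10*64 + (3 + 6))² = (-640 + 9)² = (-631)² = 398161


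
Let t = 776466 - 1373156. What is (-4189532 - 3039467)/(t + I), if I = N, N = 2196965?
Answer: -7228999/1600275 ≈ -4.5173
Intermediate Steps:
I = 2196965
t = -596690
(-4189532 - 3039467)/(t + I) = (-4189532 - 3039467)/(-596690 + 2196965) = -7228999/1600275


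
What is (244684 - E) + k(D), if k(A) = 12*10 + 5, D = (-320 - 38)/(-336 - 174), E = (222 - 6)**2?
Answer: 198153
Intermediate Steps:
E = 46656 (E = 216**2 = 46656)
D = 179/255 (D = -358/(-510) = -358*(-1/510) = 179/255 ≈ 0.70196)
k(A) = 125 (k(A) = 120 + 5 = 125)
(244684 - E) + k(D) = (244684 - 1*46656) + 125 = (244684 - 46656) + 125 = 198028 + 125 = 198153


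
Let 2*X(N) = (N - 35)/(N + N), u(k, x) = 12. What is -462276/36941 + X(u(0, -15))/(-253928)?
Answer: -5634470516501/450257003904 ≈ -12.514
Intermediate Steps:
X(N) = (-35 + N)/(4*N) (X(N) = ((N - 35)/(N + N))/2 = ((-35 + N)/((2*N)))/2 = ((-35 + N)*(1/(2*N)))/2 = ((-35 + N)/(2*N))/2 = (-35 + N)/(4*N))
-462276/36941 + X(u(0, -15))/(-253928) = -462276/36941 + ((¼)*(-35 + 12)/12)/(-253928) = -462276*1/36941 + ((¼)*(1/12)*(-23))*(-1/253928) = -462276/36941 - 23/48*(-1/253928) = -462276/36941 + 23/12188544 = -5634470516501/450257003904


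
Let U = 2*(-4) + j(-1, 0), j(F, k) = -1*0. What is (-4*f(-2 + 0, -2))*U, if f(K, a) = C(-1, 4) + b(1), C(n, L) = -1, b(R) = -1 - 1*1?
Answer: -96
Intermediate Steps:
b(R) = -2 (b(R) = -1 - 1 = -2)
j(F, k) = 0
U = -8 (U = 2*(-4) + 0 = -8 + 0 = -8)
f(K, a) = -3 (f(K, a) = -1 - 2 = -3)
(-4*f(-2 + 0, -2))*U = -4*(-3)*(-8) = 12*(-8) = -96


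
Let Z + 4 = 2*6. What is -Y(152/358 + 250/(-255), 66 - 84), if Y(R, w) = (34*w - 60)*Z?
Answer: 5376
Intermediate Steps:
Z = 8 (Z = -4 + 2*6 = -4 + 12 = 8)
Y(R, w) = -480 + 272*w (Y(R, w) = (34*w - 60)*8 = (-60 + 34*w)*8 = -480 + 272*w)
-Y(152/358 + 250/(-255), 66 - 84) = -(-480 + 272*(66 - 84)) = -(-480 + 272*(-18)) = -(-480 - 4896) = -1*(-5376) = 5376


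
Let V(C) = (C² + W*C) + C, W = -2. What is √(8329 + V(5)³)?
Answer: √16329 ≈ 127.78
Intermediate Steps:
V(C) = C² - C (V(C) = (C² - 2*C) + C = C² - C)
√(8329 + V(5)³) = √(8329 + (5*(-1 + 5))³) = √(8329 + (5*4)³) = √(8329 + 20³) = √(8329 + 8000) = √16329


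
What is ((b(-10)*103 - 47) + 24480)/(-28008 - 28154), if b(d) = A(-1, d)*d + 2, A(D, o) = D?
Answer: -25669/56162 ≈ -0.45705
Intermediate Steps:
b(d) = 2 - d (b(d) = -d + 2 = 2 - d)
((b(-10)*103 - 47) + 24480)/(-28008 - 28154) = (((2 - 1*(-10))*103 - 47) + 24480)/(-28008 - 28154) = (((2 + 10)*103 - 47) + 24480)/(-56162) = ((12*103 - 47) + 24480)*(-1/56162) = ((1236 - 47) + 24480)*(-1/56162) = (1189 + 24480)*(-1/56162) = 25669*(-1/56162) = -25669/56162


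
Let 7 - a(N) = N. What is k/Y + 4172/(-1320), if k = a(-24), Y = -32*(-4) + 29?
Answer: -153521/51810 ≈ -2.9632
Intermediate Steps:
a(N) = 7 - N
Y = 157 (Y = 128 + 29 = 157)
k = 31 (k = 7 - 1*(-24) = 7 + 24 = 31)
k/Y + 4172/(-1320) = 31/157 + 4172/(-1320) = 31*(1/157) + 4172*(-1/1320) = 31/157 - 1043/330 = -153521/51810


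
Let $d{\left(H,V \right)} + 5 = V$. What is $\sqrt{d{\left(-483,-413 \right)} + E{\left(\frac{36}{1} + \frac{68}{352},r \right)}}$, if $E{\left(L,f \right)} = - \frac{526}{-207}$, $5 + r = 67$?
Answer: $\frac{20 i \sqrt{4945}}{69} \approx 20.383 i$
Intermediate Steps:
$r = 62$ ($r = -5 + 67 = 62$)
$E{\left(L,f \right)} = \frac{526}{207}$ ($E{\left(L,f \right)} = \left(-526\right) \left(- \frac{1}{207}\right) = \frac{526}{207}$)
$d{\left(H,V \right)} = -5 + V$
$\sqrt{d{\left(-483,-413 \right)} + E{\left(\frac{36}{1} + \frac{68}{352},r \right)}} = \sqrt{\left(-5 - 413\right) + \frac{526}{207}} = \sqrt{-418 + \frac{526}{207}} = \sqrt{- \frac{86000}{207}} = \frac{20 i \sqrt{4945}}{69}$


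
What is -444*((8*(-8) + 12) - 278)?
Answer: 146520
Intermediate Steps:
-444*((8*(-8) + 12) - 278) = -444*((-64 + 12) - 278) = -444*(-52 - 278) = -444*(-330) = 146520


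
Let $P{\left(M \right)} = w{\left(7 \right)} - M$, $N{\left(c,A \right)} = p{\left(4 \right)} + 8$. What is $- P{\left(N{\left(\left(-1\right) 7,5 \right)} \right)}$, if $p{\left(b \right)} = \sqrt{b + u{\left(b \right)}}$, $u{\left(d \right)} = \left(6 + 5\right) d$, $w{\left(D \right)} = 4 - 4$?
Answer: $8 + 4 \sqrt{3} \approx 14.928$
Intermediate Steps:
$w{\left(D \right)} = 0$
$u{\left(d \right)} = 11 d$
$p{\left(b \right)} = 2 \sqrt{3} \sqrt{b}$ ($p{\left(b \right)} = \sqrt{b + 11 b} = \sqrt{12 b} = 2 \sqrt{3} \sqrt{b}$)
$N{\left(c,A \right)} = 8 + 4 \sqrt{3}$ ($N{\left(c,A \right)} = 2 \sqrt{3} \sqrt{4} + 8 = 2 \sqrt{3} \cdot 2 + 8 = 4 \sqrt{3} + 8 = 8 + 4 \sqrt{3}$)
$P{\left(M \right)} = - M$ ($P{\left(M \right)} = 0 - M = - M$)
$- P{\left(N{\left(\left(-1\right) 7,5 \right)} \right)} = - \left(-1\right) \left(8 + 4 \sqrt{3}\right) = - (-8 - 4 \sqrt{3}) = 8 + 4 \sqrt{3}$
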